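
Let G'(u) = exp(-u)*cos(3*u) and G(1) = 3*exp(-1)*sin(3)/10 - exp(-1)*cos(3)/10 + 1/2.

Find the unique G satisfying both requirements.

G(u) = -(-5*exp(u) - 3*sin(3*u) + cos(3*u))*exp(-u)/10

Recover the given G'(u) by differentiating a candidate G(u); any mismatch rules it out.
A general antiderivative is 3*exp(-u)*sin(3*u)/10 - exp(-u)*cos(3*u)/10 + C.
The condition gives C = 3*exp(-1)*sin(3)/10 - exp(-1)*cos(3)/10 + 1/2 - (3*exp(-1)*sin(3)/10 - exp(-1)*cos(3)/10) = 1/2.
So G(u) = -(-5*exp(u) - 3*sin(3*u) + cos(3*u))*exp(-u)/10.
Check: d/du[-(-5*exp(u) - 3*sin(3*u) + cos(3*u))*exp(-u)/10] = exp(-u)*cos(3*u) = G'(u).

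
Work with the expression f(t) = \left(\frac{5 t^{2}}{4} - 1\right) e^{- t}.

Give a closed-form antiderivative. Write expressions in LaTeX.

An antiderivative is F(t) = - \frac{5 t^{2} e^{- t}}{4} - \frac{5 t e^{- t}}{2} - \frac{3 e^{- t}}{2}.

f has the shape u'v + uv' for u = - \frac{5 t^{2}}{4} - \frac{5 t}{2} - \frac{3}{2} and v = e^{- t} — it is the derivative of the product u*v.
Check: d/dt[- \frac{5 t^{2} e^{- t}}{4} - \frac{5 t e^{- t}}{2} - \frac{3 e^{- t}}{2}] = \frac{\left(5 t^{2} - 4\right) e^{- t}}{4}, which equals f(t).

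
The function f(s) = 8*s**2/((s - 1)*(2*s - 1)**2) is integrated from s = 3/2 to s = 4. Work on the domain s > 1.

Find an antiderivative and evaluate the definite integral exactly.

The denominator factors as (s - 1)*(2*s - 1)**2; partial fractions split f into directly integrable pieces: -12/(2*s - 1) - 4/(2*s - 1)**2 + 8/(s - 1).
F(s) = 2*(4*(2*s - 1)*log(s - 1) - 3*(2*s - 1)*log(s - 1/2) + 1)/(2*s - 1) is an antiderivative of f.
Check: d/ds[2*(4*(2*s - 1)*log(s - 1) - 3*(2*s - 1)*log(s - 1/2) + 1)/(2*s - 1)] = 8*s**2/(4*s**3 - 8*s**2 + 5*s - 1), which equals f(s).
F(4) = -6*log(7/2) + 2/7 + 8*log(3); F(3/2) = 1 - 8*log(2).
Integral = F(4) - F(3/2) = -6*log(7/2) - 5/7 + 8*log(2) + 8*log(3).

Antiderivative: F(s) = 2*(4*(2*s - 1)*log(s - 1) - 3*(2*s - 1)*log(s - 1/2) + 1)/(2*s - 1); value = -6*log(7/2) - 5/7 + 8*log(2) + 8*log(3)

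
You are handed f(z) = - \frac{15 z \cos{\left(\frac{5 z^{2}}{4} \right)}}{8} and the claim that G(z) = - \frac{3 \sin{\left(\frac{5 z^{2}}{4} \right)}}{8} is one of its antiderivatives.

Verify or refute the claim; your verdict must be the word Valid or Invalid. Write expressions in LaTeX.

d/dz[G] = - \frac{15 z \cos{\left(\frac{5 z^{2}}{4} \right)}}{16}
d/dz[G] - f(z) = \frac{15 z \cos{\left(\frac{5 z^{2}}{4} \right)}}{16} != 0.

Invalid: d/dz[G] - f = \frac{15 z \cos{\left(\frac{5 z^{2}}{4} \right)}}{16}, which is not 0.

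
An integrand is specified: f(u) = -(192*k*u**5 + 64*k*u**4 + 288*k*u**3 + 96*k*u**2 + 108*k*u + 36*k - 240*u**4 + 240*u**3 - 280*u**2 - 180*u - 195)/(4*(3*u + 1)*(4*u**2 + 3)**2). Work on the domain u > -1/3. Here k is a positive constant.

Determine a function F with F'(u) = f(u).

An antiderivative is F(u) = (-16*k*u**3 - 12*k*u + 20*u**2*log(3*u + 1) + 20*u + 15*log(3*u + 1))/(16*u**2 + 12).

A first test for any F(u): its u-derivative must equal f(u) identically.
Check: d/du[(-16*k*u**3 - 12*k*u + 20*u**2*log(3*u + 1) + 20*u + 15*log(3*u + 1))/(16*u**2 + 12)] = (-192*k*u**5 - 64*k*u**4 - 288*k*u**3 - 96*k*u**2 - 108*k*u - 36*k + 240*u**4 - 240*u**3 + 280*u**2 + 180*u + 195)/(192*u**5 + 64*u**4 + 288*u**3 + 96*u**2 + 108*u + 36), which equals f(u).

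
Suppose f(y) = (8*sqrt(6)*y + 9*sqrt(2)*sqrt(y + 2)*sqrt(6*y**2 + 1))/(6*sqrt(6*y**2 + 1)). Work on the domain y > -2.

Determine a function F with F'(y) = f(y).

Any candidate F(y) must reproduce f(y) exactly when differentiated.
Check: d/dy[(2*y + 4)**(3/2)/2 + 2*sqrt(4*y**2 + 2/3)/3] = (8*sqrt(6)*y + 9*sqrt(2)*sqrt(y + 2)*sqrt(6*y**2 + 1))/(6*sqrt(6*y**2 + 1)) = f(y).

An antiderivative is F(y) = (2*y + 4)**(3/2)/2 + 2*sqrt(4*y**2 + 2/3)/3.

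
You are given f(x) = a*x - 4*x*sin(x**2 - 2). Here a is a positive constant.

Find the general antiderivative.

Integrate term by term and add the pieces.
Check: d/dx[(a*x**2 + 4*cos(x**2 - 2))/2] = a*x - 4*x*sin(x**2 - 2) = f(x).

F(x) = (a*x**2 + 4*cos(x**2 - 2))/2 + C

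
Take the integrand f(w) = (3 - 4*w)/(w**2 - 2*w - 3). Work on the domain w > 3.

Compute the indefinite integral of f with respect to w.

The denominator factors as (w - 3)*(w + 1); partial fractions split f into directly integrable pieces: -7/(4*(w + 1)) - 9/(4*(w - 3)).
Check: d/dw[-9*log(w - 3)/4 - 7*log(w + 1)/4] = (3 - 4*w)/(w**2 - 2*w - 3) = f(w).

F(w) = -9*log(w - 3)/4 - 7*log(w + 1)/4 + C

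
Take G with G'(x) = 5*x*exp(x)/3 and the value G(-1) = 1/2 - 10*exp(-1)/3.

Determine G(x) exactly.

G(x) = (5*x - 5)*exp(x)/3 + 1/2

G'(x) has the shape u'v + uv' for u = 5*x/3 - 5/3 and v = exp(x) — it is the derivative of the product u*v.
A general antiderivative is (5*x - 5)*exp(x)/3 + C.
The condition gives C = 1/2 - 10*exp(-1)/3 - (-10*exp(-1)/3) = 1/2.
So G(x) = (5*x - 5)*exp(x)/3 + 1/2.
Check: d/dx[(5*x - 5)*exp(x)/3 + 1/2] = 5*x*exp(x)/3 = G'(x).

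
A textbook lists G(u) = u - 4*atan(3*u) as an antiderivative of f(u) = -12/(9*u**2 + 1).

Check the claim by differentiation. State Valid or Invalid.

d/du[G] = (9*u**2 - 11)/(9*u**2 + 1)
d/du[G] - f(u) = 1 != 0.

Invalid: d/du[G] - f = 1, which is not 0.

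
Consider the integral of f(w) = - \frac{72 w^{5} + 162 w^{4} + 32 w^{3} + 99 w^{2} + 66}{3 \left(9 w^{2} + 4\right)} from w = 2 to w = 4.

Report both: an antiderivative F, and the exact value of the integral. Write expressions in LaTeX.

Check any antiderivative F(w) by computing F'(w) and comparing it with f(w).
F(w) = \frac{- 2 w^{4} - 6 w^{3} - 3 w - 9 \operatorname{atan}{\left(\frac{3 w}{2} \right)} + 3}{3} is an antiderivative of f.
Check: d/dw[\frac{- 2 w^{4} - 6 w^{3} - 3 w - 9 \operatorname{atan}{\left(\frac{3 w}{2} \right)} + 3}{3}] = \frac{- 72 w^{5} - 162 w^{4} - 32 w^{3} - 99 w^{2} - 66}{27 w^{2} + 12}, which equals f(w).
F(4) = - \frac{905}{3} - 3 \operatorname{atan}{\left(6 \right)}; F(2) = - \frac{83}{3} - 3 \operatorname{atan}{\left(3 \right)}.
Integral = F(4) - F(2) = -274 - 3 \operatorname{atan}{\left(6 \right)} + 3 \operatorname{atan}{\left(3 \right)}.

Antiderivative: F(w) = \frac{- 2 w^{4} - 6 w^{3} - 3 w - 9 \operatorname{atan}{\left(\frac{3 w}{2} \right)} + 3}{3}; value = -274 - 3 \operatorname{atan}{\left(6 \right)} + 3 \operatorname{atan}{\left(3 \right)}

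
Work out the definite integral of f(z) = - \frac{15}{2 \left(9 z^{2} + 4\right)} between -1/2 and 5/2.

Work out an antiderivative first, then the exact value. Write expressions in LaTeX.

Check any antiderivative F(z) by computing F'(z) and comparing it with f(z).
F(z) = - \frac{5 \operatorname{atan}{\left(\frac{3 z}{2} \right)}}{4} is an antiderivative of f.
Check: d/dz[- \frac{5 \operatorname{atan}{\left(\frac{3 z}{2} \right)}}{4}] = - \frac{15}{18 z^{2} + 8}, which equals f(z).
F(5/2) = - \frac{5 \operatorname{atan}{\left(\frac{15}{4} \right)}}{4}; F(-1/2) = \frac{5 \operatorname{atan}{\left(\frac{3}{4} \right)}}{4}.
Integral = F(5/2) - F(-1/2) = - \frac{5 \operatorname{atan}{\left(\frac{15}{4} \right)}}{4} - \frac{5 \operatorname{atan}{\left(\frac{3}{4} \right)}}{4}.

Antiderivative: F(z) = - \frac{5 \operatorname{atan}{\left(\frac{3 z}{2} \right)}}{4}; value = - \frac{5 \operatorname{atan}{\left(\frac{15}{4} \right)}}{4} - \frac{5 \operatorname{atan}{\left(\frac{3}{4} \right)}}{4}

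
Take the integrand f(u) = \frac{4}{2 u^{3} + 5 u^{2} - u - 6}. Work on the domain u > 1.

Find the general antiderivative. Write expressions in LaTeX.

F(u) = \frac{4 \left(\log{\left(u - 1 \right)} - 6 \log{\left(u + \frac{3}{2} \right)} + 5 \log{\left(u + 2 \right)}\right)}{15} + C

Factor the denominator (\left(u - 1\right) \left(u + 2\right) \left(2 u + 3\right)) and decompose: f = - \frac{16}{5 \left(2 u + 3\right)} + \frac{4}{3 \left(u + 2\right)} + \frac{4}{15 \left(u - 1\right)}; each piece integrates to a log, atan, or power term.
Check: d/du[\frac{4 \left(\log{\left(u - 1 \right)} - 6 \log{\left(u + \frac{3}{2} \right)} + 5 \log{\left(u + 2 \right)}\right)}{15}] = \frac{4}{2 u^{3} + 5 u^{2} - u - 6} = f(u).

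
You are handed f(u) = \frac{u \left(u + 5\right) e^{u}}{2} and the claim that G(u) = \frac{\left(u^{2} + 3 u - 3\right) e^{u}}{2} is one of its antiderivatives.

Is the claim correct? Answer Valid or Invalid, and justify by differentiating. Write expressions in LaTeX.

d/du[G] = \frac{u^{2} e^{u}}{2} + \frac{5 u e^{u}}{2}
This equals f(u) exactly, so the claim holds.

Valid. The derivative of G reproduces f.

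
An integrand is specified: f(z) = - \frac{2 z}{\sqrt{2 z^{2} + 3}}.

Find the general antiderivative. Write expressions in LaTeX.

f matches the chain-rule pattern g'(h)*h' with inner function h(z) = 2 z^{2} + 3; substituting u = h(z) collapses the integral.
Check: d/dz[- \sqrt{2 z^{2} + 3}] = - \frac{2 z}{\sqrt{2 z^{2} + 3}} = f(z).

F(z) = - \sqrt{2 z^{2} + 3} + C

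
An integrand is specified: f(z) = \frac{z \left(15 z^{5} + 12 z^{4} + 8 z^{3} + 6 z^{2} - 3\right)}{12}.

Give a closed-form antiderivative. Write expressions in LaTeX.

Any candidate F(z) must reproduce f(z) exactly when differentiated.
Check: d/dz[\frac{z^{2} \left(150 z^{5} + 140 z^{4} + 112 z^{3} + 105 z^{2} - 105\right)}{840}] = \frac{5 z^{6}}{4} + z^{5} + \frac{2 z^{4}}{3} + \frac{z^{3}}{2} - \frac{z}{4}, which equals f(z).

An antiderivative is F(z) = \frac{z^{2} \left(150 z^{5} + 140 z^{4} + 112 z^{3} + 105 z^{2} - 105\right)}{840}.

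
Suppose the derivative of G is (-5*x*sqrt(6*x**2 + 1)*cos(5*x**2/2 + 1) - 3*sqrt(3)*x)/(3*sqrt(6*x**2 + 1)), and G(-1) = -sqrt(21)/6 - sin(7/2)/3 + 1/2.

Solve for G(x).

G(x) = sqrt(3)*(-3*sqrt(6*x**2 + 1) - 2*sqrt(3)*sin(5*x**2/2 + 1) + 3*sqrt(3))/18

Whatever form G(x) takes, its d/dx must return the stated G'(x).
A general antiderivative is -sqrt(2*x**2 + 1/3)/2 - sin(5*x**2/2 + 1)/3 + C.
The condition gives C = -sqrt(21)/6 - sin(7/2)/3 + 1/2 - (-sqrt(21)/6 - sin(7/2)/3) = 1/2.
So G(x) = sqrt(3)*(-3*sqrt(6*x**2 + 1) - 2*sqrt(3)*sin(5*x**2/2 + 1) + 3*sqrt(3))/18.
Check: d/dx[sqrt(3)*(-3*sqrt(6*x**2 + 1) - 2*sqrt(3)*sin(5*x**2/2 + 1) + 3*sqrt(3))/18] = (-5*x*sqrt(6*x**2 + 1)*cos(5*x**2/2 + 1) - 3*sqrt(3)*x)/(3*sqrt(6*x**2 + 1)) = G'(x).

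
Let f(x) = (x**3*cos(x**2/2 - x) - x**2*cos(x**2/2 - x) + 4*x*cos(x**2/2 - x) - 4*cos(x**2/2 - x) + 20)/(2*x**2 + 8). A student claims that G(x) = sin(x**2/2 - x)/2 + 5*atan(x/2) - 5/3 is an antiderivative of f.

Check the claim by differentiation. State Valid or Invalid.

d/dx[G] = (x**3*cos(x**2/2 - x) - x**2*cos(x**2/2 - x) + 4*x*cos(x**2/2 - x) - 4*cos(x**2/2 - x) + 20)/(2*x**2 + 8)
This equals f(x) exactly, so the claim holds.

Valid: G'(x) = f(x).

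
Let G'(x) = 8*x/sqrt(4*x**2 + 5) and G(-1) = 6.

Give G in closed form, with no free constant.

G'(x) matches the chain-rule pattern g'(h)*h' with inner function h(x) = 4*x**2 + 5; substituting u = h(x) collapses the integral.
A general antiderivative is 2*sqrt(4*x**2 + 5) + C.
The condition gives C = 6 - (6) = 0.
So G(x) = 2*sqrt(4*x**2 + 5).
Check: d/dx[2*sqrt(4*x**2 + 5)] = 8*x/sqrt(4*x**2 + 5) = G'(x).

G(x) = 2*sqrt(4*x**2 + 5)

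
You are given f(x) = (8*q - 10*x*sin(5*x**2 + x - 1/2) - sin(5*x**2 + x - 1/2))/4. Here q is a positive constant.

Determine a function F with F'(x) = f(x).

An antiderivative is F(x) = 2*q*x + cos(5*x**2 + x - 1/2)/4.

Differentiate the proposed F(x) back; it has to land on f(x) exactly.
Check: d/dx[2*q*x + cos(5*x**2 + x - 1/2)/4] = 2*q - 5*x*sin(5*x**2 + x - 1/2)/2 - sin(5*x**2 + x - 1/2)/4, which equals f(x).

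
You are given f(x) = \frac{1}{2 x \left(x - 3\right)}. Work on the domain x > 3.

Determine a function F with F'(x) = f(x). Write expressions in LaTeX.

An antiderivative is F(x) = - \frac{\log{\left(x \right)}}{6} + \frac{\log{\left(x - 3 \right)}}{6}.

The denominator factors as 2 x \left(x - 3\right); partial fractions split f into directly integrable pieces: \frac{1}{6 \left(x - 3\right)} - \frac{1}{6 x}.
Check: d/dx[- \frac{\log{\left(x \right)}}{6} + \frac{\log{\left(x - 3 \right)}}{6}] = \frac{1}{2 x^{2} - 6 x}, which equals f(x).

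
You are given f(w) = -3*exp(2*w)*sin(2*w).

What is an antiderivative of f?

An antiderivative is F(w) = -3*exp(2*w)*sin(2*w)/4 + 3*exp(2*w)*cos(2*w)/4.

Any candidate F(w) must reproduce f(w) exactly when differentiated.
Check: d/dw[-3*exp(2*w)*sin(2*w)/4 + 3*exp(2*w)*cos(2*w)/4] = -3*exp(2*w)*sin(2*w) = f(w).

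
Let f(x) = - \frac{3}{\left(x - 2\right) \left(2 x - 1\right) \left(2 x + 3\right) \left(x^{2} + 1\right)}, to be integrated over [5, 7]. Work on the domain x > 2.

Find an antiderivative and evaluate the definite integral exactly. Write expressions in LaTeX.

The denominator factors as \left(x - 2\right) \left(2 x - 1\right) \left(2 x + 3\right) \left(x^{2} + 1\right); partial fractions split f into directly integrable pieces: - \frac{3 \left(3 x + 2\right)}{65 \left(x^{2} + 1\right)} - \frac{6}{91 \left(2 x + 3\right)} + \frac{2}{5 \left(2 x - 1\right)} - \frac{1}{35 \left(x - 2\right)}.
F(x) = - \frac{\log{\left(x - 2 \right)}}{35} + \frac{\log{\left(x - \frac{1}{2} \right)}}{5} - \frac{3 \log{\left(x + \frac{3}{2} \right)}}{91} - \frac{9 \log{\left(x^{2} + 1 \right)}}{130} - \frac{6 \operatorname{atan}{\left(x \right)}}{65} is an antiderivative of f.
Check: d/dx[- \frac{\log{\left(x - 2 \right)}}{35} + \frac{\log{\left(x - \frac{1}{2} \right)}}{5} - \frac{3 \log{\left(x + \frac{3}{2} \right)}}{91} - \frac{9 \log{\left(x^{2} + 1 \right)}}{130} - \frac{6 \operatorname{atan}{\left(x \right)}}{65}] = - \frac{3}{4 x^{5} - 4 x^{4} - 7 x^{3} + 2 x^{2} - 11 x + 6}, which equals f(x).
F(7) = - \frac{9 \log{\left(50 \right)}}{130} - \frac{6 \operatorname{atan}{\left(7 \right)}}{65} - \frac{3 \log{\left(\frac{17}{2} \right)}}{91} - \frac{\log{\left(5 \right)}}{35} + \frac{\log{\left(\frac{13}{2} \right)}}{5}; F(5) = - \frac{9 \log{\left(26 \right)}}{130} - \frac{6 \operatorname{atan}{\left(5 \right)}}{65} - \frac{3 \log{\left(\frac{13}{2} \right)}}{91} - \frac{\log{\left(3 \right)}}{35} + \frac{\log{\left(\frac{9}{2} \right)}}{5}.
Integral = F(7) - F(5) = - \frac{\log{\left(\frac{9}{2} \right)}}{5} - \frac{9 \log{\left(50 \right)}}{130} - \frac{6 \operatorname{atan}{\left(7 \right)}}{65} - \frac{3 \log{\left(\frac{17}{2} \right)}}{91} - \frac{\log{\left(5 \right)}}{35} + \frac{\log{\left(3 \right)}}{35} + \frac{6 \operatorname{atan}{\left(5 \right)}}{65} + \frac{9 \log{\left(26 \right)}}{130} + \frac{106 \log{\left(\frac{13}{2} \right)}}{455}.

Antiderivative: F(x) = - \frac{\log{\left(x - 2 \right)}}{35} + \frac{\log{\left(x - \frac{1}{2} \right)}}{5} - \frac{3 \log{\left(x + \frac{3}{2} \right)}}{91} - \frac{9 \log{\left(x^{2} + 1 \right)}}{130} - \frac{6 \operatorname{atan}{\left(x \right)}}{65}; value = - \frac{\log{\left(\frac{9}{2} \right)}}{5} - \frac{9 \log{\left(50 \right)}}{130} - \frac{6 \operatorname{atan}{\left(7 \right)}}{65} - \frac{3 \log{\left(\frac{17}{2} \right)}}{91} - \frac{\log{\left(5 \right)}}{35} + \frac{\log{\left(3 \right)}}{35} + \frac{6 \operatorname{atan}{\left(5 \right)}}{65} + \frac{9 \log{\left(26 \right)}}{130} + \frac{106 \log{\left(\frac{13}{2} \right)}}{455}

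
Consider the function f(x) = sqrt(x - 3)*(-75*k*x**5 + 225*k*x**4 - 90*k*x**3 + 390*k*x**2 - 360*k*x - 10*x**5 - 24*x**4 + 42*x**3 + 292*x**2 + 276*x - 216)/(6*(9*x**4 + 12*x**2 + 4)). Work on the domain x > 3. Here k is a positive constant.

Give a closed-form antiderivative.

An antiderivative is F(x) = (-15*k*x**4*sqrt(x - 3) + 90*k*x**3*sqrt(x - 3) - 135*k*x**2*sqrt(x - 3) - 2*x**4*sqrt(x - 3) - 6*x**3*sqrt(x - 3) + 90*x**2*sqrt(x - 3) - 162*x*sqrt(x - 3))/(27*x**2 + 18).

An antiderivative F(x) passes only if d/dx[F] lands on f(x) exactly.
Check: d/dx[(-15*k*x**4*sqrt(x - 3) + 90*k*x**3*sqrt(x - 3) - 135*k*x**2*sqrt(x - 3) - 2*x**4*sqrt(x - 3) - 6*x**3*sqrt(x - 3) + 90*x**2*sqrt(x - 3) - 162*x*sqrt(x - 3))/(27*x**2 + 18)] = (-75*k*x**6 + 450*k*x**5 - 765*k*x**4 + 660*k*x**3 - 1530*k*x**2 + 1080*k*x - 10*x**6 + 6*x**5 + 114*x**4 + 166*x**3 - 600*x**2 - 1044*x + 648)/(54*x**4*sqrt(x - 3) + 72*x**2*sqrt(x - 3) + 24*sqrt(x - 3)), which equals f(x).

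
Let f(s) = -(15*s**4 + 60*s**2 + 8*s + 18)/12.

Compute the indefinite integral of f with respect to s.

Since d/ds undoes antidifferentiation here, F'(s) = f(s) is required of F(s).
Check: d/ds[-s**5/4 - 5*s**3/3 - s**2/3 - 3*s/2] = -5*s**4/4 - 5*s**2 - 2*s/3 - 3/2, which equals f(s).

F(s) = -s**5/4 - 5*s**3/3 - s**2/3 - 3*s/2 + C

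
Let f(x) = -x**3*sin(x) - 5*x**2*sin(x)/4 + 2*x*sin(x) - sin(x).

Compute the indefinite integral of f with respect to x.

Integrate term by term and add the pieces.
Check: d/dx[x**3*cos(x) - 3*x**2*sin(x) + 5*x**2*cos(x)/4 - 5*x*sin(x)/2 - 8*x*cos(x) + 8*sin(x) - 3*cos(x)/2] = -x**3*sin(x) - 5*x**2*sin(x)/4 + 2*x*sin(x) - sin(x) = f(x).

F(x) = x**3*cos(x) - 3*x**2*sin(x) + 5*x**2*cos(x)/4 - 5*x*sin(x)/2 - 8*x*cos(x) + 8*sin(x) - 3*cos(x)/2 + C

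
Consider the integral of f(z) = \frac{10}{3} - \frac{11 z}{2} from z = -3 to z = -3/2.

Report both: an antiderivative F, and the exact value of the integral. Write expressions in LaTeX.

Antiderivative: F(z) = - \frac{11 z^{2}}{4} + \frac{10 z}{3}; value = \frac{377}{16}

An antiderivative F(z) passes only if d/dz[F] lands on f(z) exactly.
F(z) = - \frac{11 z^{2}}{4} + \frac{10 z}{3} is an antiderivative of f.
Check: d/dz[- \frac{11 z^{2}}{4} + \frac{10 z}{3}] = \frac{10}{3} - \frac{11 z}{2} = f(z).
F(-3/2) = - \frac{179}{16}; F(-3) = - \frac{139}{4}.
Integral = F(-3/2) - F(-3) = \frac{377}{16}.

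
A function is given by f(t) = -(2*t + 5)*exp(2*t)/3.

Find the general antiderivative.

F(t) = (-t - 2)*exp(2*t)/3 + C

f has the shape u'v + uv' for u = -t/3 - 2/3 and v = exp(2*t) — it is the derivative of the product u*v.
Check: d/dt[(-t - 2)*exp(2*t)/3] = -2*t*exp(2*t)/3 - 5*exp(2*t)/3, which equals f(t).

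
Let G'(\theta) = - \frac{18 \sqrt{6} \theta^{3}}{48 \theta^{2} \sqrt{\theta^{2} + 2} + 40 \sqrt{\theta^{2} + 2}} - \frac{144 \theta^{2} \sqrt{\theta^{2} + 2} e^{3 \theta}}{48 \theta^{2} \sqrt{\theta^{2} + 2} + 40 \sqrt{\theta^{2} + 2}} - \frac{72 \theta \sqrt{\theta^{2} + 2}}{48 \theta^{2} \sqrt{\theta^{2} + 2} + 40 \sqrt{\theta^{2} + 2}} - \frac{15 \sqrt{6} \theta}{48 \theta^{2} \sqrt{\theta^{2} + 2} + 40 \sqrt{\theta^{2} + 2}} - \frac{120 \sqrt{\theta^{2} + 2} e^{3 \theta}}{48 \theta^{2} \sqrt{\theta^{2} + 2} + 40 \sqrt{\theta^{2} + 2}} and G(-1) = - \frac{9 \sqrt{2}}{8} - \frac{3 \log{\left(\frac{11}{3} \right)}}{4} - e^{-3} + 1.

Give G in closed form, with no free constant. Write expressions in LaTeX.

G(\theta) = \frac{\sqrt{2} \left(- 3 \sqrt{3} \sqrt{\theta^{2} + 2} - 4 \sqrt{2} e^{3 \theta} - 3 \sqrt{2} \log{\left(2 \theta^{2} + \frac{5}{3} \right)} + 4 \sqrt{2}\right)}{8}

The integrand splits into summands that can be handled one at a time.
A general antiderivative is - \frac{3 \sqrt{\frac{3 \theta^{2}}{2} + 3}}{4} - e^{3 \theta} - \frac{3 \log{\left(2 \theta^{2} + \frac{5}{3} \right)}}{4} + C.
The condition gives C = - \frac{9 \sqrt{2}}{8} - \frac{3 \log{\left(\frac{11}{3} \right)}}{4} - e^{-3} + 1 - (- \frac{9 \sqrt{2}}{8} - \frac{3 \log{\left(\frac{11}{3} \right)}}{4} - e^{-3}) = 1.
So G(\theta) = \frac{\sqrt{2} \left(- 3 \sqrt{3} \sqrt{\theta^{2} + 2} - 4 \sqrt{2} e^{3 \theta} - 3 \sqrt{2} \log{\left(2 \theta^{2} + \frac{5}{3} \right)} + 4 \sqrt{2}\right)}{8}.
Check: d/d\theta[\frac{\sqrt{2} \left(- 3 \sqrt{3} \sqrt{\theta^{2} + 2} - 4 \sqrt{2} e^{3 \theta} - 3 \sqrt{2} \log{\left(2 \theta^{2} + \frac{5}{3} \right)} + 4 \sqrt{2}\right)}{8}] = \frac{- 18 \sqrt{6} \theta^{3} - 144 \theta^{2} \sqrt{\theta^{2} + 2} e^{3 \theta} - 72 \theta \sqrt{\theta^{2} + 2} - 15 \sqrt{6} \theta - 120 \sqrt{\theta^{2} + 2} e^{3 \theta}}{48 \theta^{2} \sqrt{\theta^{2} + 2} + 40 \sqrt{\theta^{2} + 2}}, which equals G'(\theta).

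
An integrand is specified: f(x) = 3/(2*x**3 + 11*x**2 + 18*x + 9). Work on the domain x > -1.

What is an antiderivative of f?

An antiderivative is F(x) = 3*log(x + 1)/2 - 2*log(x + 3/2) + log(x + 3)/2.

Factor the denominator ((x + 1)*(x + 3)*(2*x + 3)) and decompose: f = -4/(2*x + 3) + 1/(2*(x + 3)) + 3/(2*(x + 1)); each piece integrates to a log, atan, or power term.
Check: d/dx[3*log(x + 1)/2 - 2*log(x + 3/2) + log(x + 3)/2] = 3/(2*x**3 + 11*x**2 + 18*x + 9) = f(x).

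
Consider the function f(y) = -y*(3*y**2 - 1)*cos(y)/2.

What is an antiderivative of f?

Recover f(y) by differentiating a candidate F(y); any mismatch rules it out.
Check: d/dy[-3*y**3*sin(y)/2 - 9*y**2*cos(y)/2 + 19*y*sin(y)/2 + 19*cos(y)/2] = -3*y**3*cos(y)/2 + y*cos(y)/2, which equals f(y).

An antiderivative is F(y) = -3*y**3*sin(y)/2 - 9*y**2*cos(y)/2 + 19*y*sin(y)/2 + 19*cos(y)/2.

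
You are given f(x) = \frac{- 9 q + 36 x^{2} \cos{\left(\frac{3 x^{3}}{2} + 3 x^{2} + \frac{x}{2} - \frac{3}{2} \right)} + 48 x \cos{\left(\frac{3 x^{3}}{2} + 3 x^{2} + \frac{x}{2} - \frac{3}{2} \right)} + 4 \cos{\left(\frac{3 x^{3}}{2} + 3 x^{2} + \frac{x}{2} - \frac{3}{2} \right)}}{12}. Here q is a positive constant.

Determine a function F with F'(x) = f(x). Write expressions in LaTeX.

Since d/dx undoes antidifferentiation here, F'(x) = f(x) is required of F(x).
Check: d/dx[- \frac{3 q x}{4} + \frac{2 \sin{\left(\frac{3 x^{3}}{2} + 3 x^{2} + \frac{x}{2} - \frac{3}{2} \right)}}{3}] = - \frac{3 q}{4} + 3 x^{2} \cos{\left(\frac{3 x^{3}}{2} + 3 x^{2} + \frac{x}{2} - \frac{3}{2} \right)} + 4 x \cos{\left(\frac{3 x^{3}}{2} + 3 x^{2} + \frac{x}{2} - \frac{3}{2} \right)} + \frac{\cos{\left(\frac{3 x^{3}}{2} + 3 x^{2} + \frac{x}{2} - \frac{3}{2} \right)}}{3}, which equals f(x).

An antiderivative is F(x) = - \frac{3 q x}{4} + \frac{2 \sin{\left(\frac{3 x^{3}}{2} + 3 x^{2} + \frac{x}{2} - \frac{3}{2} \right)}}{3}.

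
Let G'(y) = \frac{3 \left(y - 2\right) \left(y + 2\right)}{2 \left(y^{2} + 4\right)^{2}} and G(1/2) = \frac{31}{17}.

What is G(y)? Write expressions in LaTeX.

G(y) = \frac{4 y^{2} - 3 y + 16}{2 \left(y^{2} + 4\right)}

Recognize the product-rule pattern: G'(y) = u'v + uv' with u = - \frac{3 y}{4}, v = \frac{1}{\frac{y^{2}}{2} + 2}, so integration by parts undoes it.
A general antiderivative is - \frac{3 y}{4 \left(\frac{y^{2}}{2} + 2\right)} + C.
The condition gives C = \frac{31}{17} - (- \frac{3}{17}) = 2.
So G(y) = \frac{4 y^{2} - 3 y + 16}{2 \left(y^{2} + 4\right)}.
Check: d/dy[\frac{4 y^{2} - 3 y + 16}{2 \left(y^{2} + 4\right)}] = \frac{3 y^{2} - 12}{2 y^{4} + 16 y^{2} + 32}, which equals G'(y).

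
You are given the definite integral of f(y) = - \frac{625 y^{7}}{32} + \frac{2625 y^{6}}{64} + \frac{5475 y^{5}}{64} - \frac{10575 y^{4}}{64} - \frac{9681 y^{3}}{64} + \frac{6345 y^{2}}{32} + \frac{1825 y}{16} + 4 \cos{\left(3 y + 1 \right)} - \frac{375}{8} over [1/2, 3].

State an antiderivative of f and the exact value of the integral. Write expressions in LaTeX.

Antiderivative: F(y) = - \frac{1875 y^{8} - 4500 y^{7} - 10950 y^{6} + 25380 y^{5} + 29043 y^{4} - 50760 y^{3} - 43800 y^{2} + 36000 y - 1024 \sin{\left(3 y + 1 \right)} + 30000}{768}; value = - \frac{114160095}{65536} - \frac{4 \sin{\left(\frac{5}{2} \right)}}{3} + \frac{4 \sin{\left(10 \right)}}{3}

Integrate term by term and add the pieces.
F(y) = - \frac{1875 y^{8} - 4500 y^{7} - 10950 y^{6} + 25380 y^{5} + 29043 y^{4} - 50760 y^{3} - 43800 y^{2} + 36000 y - 1024 \sin{\left(3 y + 1 \right)} + 30000}{768} is an antiderivative of f.
Check: d/dy[- \frac{1875 y^{8} - 4500 y^{7} - 10950 y^{6} + 25380 y^{5} + 29043 y^{4} - 50760 y^{3} - 43800 y^{2} + 36000 y - 1024 \sin{\left(3 y + 1 \right)} + 30000}{768}] = - \frac{625 y^{7}}{32} + \frac{2625 y^{6}}{64} + \frac{5475 y^{5}}{64} - \frac{10575 y^{4}}{64} - \frac{9681 y^{3}}{64} + \frac{6345 y^{2}}{32} + \frac{1825 y}{16} + 4 \cos{\left(3 y + 1 \right)} - \frac{375}{8} = f(y).
F(3) = - \frac{28561}{16} + \frac{4 \sin{\left(10 \right)}}{3}; F(1/2) = - \frac{2825761}{65536} + \frac{4 \sin{\left(\frac{5}{2} \right)}}{3}.
Integral = F(3) - F(1/2) = - \frac{114160095}{65536} - \frac{4 \sin{\left(\frac{5}{2} \right)}}{3} + \frac{4 \sin{\left(10 \right)}}{3}.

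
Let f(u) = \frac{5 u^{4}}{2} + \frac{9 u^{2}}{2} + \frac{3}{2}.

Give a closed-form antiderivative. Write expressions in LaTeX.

Integrate term by term and add the pieces.
Check: d/du[\frac{u \left(u^{4} + 3 u^{2} + 3\right)}{2}] = \frac{5 u^{4}}{2} + \frac{9 u^{2}}{2} + \frac{3}{2} = f(u).

An antiderivative is F(u) = \frac{u \left(u^{4} + 3 u^{2} + 3\right)}{2}.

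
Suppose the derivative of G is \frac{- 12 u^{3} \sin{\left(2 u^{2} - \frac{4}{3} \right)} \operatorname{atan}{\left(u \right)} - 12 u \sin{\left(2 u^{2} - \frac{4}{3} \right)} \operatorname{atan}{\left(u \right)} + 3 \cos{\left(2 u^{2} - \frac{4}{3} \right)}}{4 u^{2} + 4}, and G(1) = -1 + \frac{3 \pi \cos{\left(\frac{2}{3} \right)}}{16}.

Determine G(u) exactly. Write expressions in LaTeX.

Recognize the product-rule pattern: G'(u) = v'r + vr' with v = \frac{3 \operatorname{atan}{\left(u \right)}}{4}, r = \cos{\left(2 u^{2} - \frac{4}{3} \right)}, so integration by parts undoes it.
A general antiderivative is \frac{3 \cos{\left(2 u^{2} - \frac{4}{3} \right)} \operatorname{atan}{\left(u \right)}}{4} + C.
The condition gives C = -1 + \frac{3 \pi \cos{\left(\frac{2}{3} \right)}}{16} - (\frac{3 \pi \cos{\left(\frac{2}{3} \right)}}{16}) = -1.
So G(u) = \frac{3 \cos{\left(2 u^{2} - \frac{4}{3} \right)} \operatorname{atan}{\left(u \right)} - 4}{4}.
Check: d/du[\frac{3 \cos{\left(2 u^{2} - \frac{4}{3} \right)} \operatorname{atan}{\left(u \right)} - 4}{4}] = \frac{- 12 u^{3} \sin{\left(2 u^{2} - \frac{4}{3} \right)} \operatorname{atan}{\left(u \right)} - 12 u \sin{\left(2 u^{2} - \frac{4}{3} \right)} \operatorname{atan}{\left(u \right)} + 3 \cos{\left(2 u^{2} - \frac{4}{3} \right)}}{4 u^{2} + 4} = G'(u).

G(u) = \frac{3 \cos{\left(2 u^{2} - \frac{4}{3} \right)} \operatorname{atan}{\left(u \right)} - 4}{4}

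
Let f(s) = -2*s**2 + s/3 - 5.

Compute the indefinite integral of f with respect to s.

Integrate term by term and add the pieces.
Check: d/ds[s*(-4*s**2 + s - 30)/6] = -2*s**2 + s/3 - 5 = f(s).

F(s) = s*(-4*s**2 + s - 30)/6 + C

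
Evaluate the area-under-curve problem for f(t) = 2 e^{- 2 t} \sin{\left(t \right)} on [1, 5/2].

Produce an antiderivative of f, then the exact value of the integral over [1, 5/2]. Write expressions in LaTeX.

Antiderivative: F(t) = \frac{\left(- 4 \sin{\left(t \right)} - 2 \cos{\left(t \right)}\right) e^{- 2 t}}{5}; value = - \frac{4 \sin{\left(\frac{5}{2} \right)}}{5 e^{5}} - \frac{2 \cos{\left(\frac{5}{2} \right)}}{5 e^{5}} + \frac{2 \cos{\left(1 \right)}}{5 e^{2}} + \frac{4 \sin{\left(1 \right)}}{5 e^{2}}

Any candidate F(t) must reproduce f(t) exactly when differentiated.
F(t) = \frac{\left(- 4 \sin{\left(t \right)} - 2 \cos{\left(t \right)}\right) e^{- 2 t}}{5} is an antiderivative of f.
Check: d/dt[\frac{\left(- 4 \sin{\left(t \right)} - 2 \cos{\left(t \right)}\right) e^{- 2 t}}{5}] = 2 e^{- 2 t} \sin{\left(t \right)} = f(t).
F(5/2) = - \frac{4 \sin{\left(\frac{5}{2} \right)}}{5 e^{5}} - \frac{2 \cos{\left(\frac{5}{2} \right)}}{5 e^{5}}; F(1) = - \frac{4 \sin{\left(1 \right)}}{5 e^{2}} - \frac{2 \cos{\left(1 \right)}}{5 e^{2}}.
Integral = F(5/2) - F(1) = - \frac{4 \sin{\left(\frac{5}{2} \right)}}{5 e^{5}} - \frac{2 \cos{\left(\frac{5}{2} \right)}}{5 e^{5}} + \frac{2 \cos{\left(1 \right)}}{5 e^{2}} + \frac{4 \sin{\left(1 \right)}}{5 e^{2}}.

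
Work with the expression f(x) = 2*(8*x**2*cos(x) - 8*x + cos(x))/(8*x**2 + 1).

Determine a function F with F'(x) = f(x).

An antiderivative is F(x) = -log(4*x**2 + 1/2) + 2*sin(x).

A candidate is checked by its d/dx: the result must match f(x).
Check: d/dx[-log(4*x**2 + 1/2) + 2*sin(x)] = (16*x**2*cos(x) - 16*x + 2*cos(x))/(8*x**2 + 1), which equals f(x).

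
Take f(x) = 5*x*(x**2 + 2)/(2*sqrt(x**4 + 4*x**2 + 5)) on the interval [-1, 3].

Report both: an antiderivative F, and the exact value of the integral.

f matches the chain-rule pattern g'(h)*h' with inner function h(x) = x**4 + 4*x**2 + 5; substituting u = h(x) collapses the integral.
F(x) = 5*sqrt(x**4 + 4*x**2 + 5)/4 is an antiderivative of f.
Check: d/dx[5*sqrt(x**4 + 4*x**2 + 5)/4] = (5*x**3 + 10*x)/(2*sqrt(x**4 + 4*x**2 + 5)), which equals f(x).
F(3) = 5*sqrt(122)/4; F(-1) = 5*sqrt(10)/4.
Integral = F(3) - F(-1) = -5*sqrt(10)/4 + 5*sqrt(122)/4.

Antiderivative: F(x) = 5*sqrt(x**4 + 4*x**2 + 5)/4; value = -5*sqrt(10)/4 + 5*sqrt(122)/4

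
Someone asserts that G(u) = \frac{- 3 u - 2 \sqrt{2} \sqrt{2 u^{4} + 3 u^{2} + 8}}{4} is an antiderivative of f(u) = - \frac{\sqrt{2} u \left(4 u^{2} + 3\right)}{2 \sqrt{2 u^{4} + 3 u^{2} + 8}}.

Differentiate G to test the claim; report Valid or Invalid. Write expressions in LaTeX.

d/du[G] = \frac{- 8 \sqrt{2} u^{3} - 6 \sqrt{2} u - 3 \sqrt{2 u^{4} + 3 u^{2} + 8}}{4 \sqrt{2 u^{4} + 3 u^{2} + 8}}
d/du[G] - f(u) = - \frac{3}{4} != 0.

Invalid: d/du[G] - f = - \frac{3}{4}, which is not 0.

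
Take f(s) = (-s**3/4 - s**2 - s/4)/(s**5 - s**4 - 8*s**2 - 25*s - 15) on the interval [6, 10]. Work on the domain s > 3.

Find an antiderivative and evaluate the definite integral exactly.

Antiderivative: F(s) = -(297*s*log(s - 3) + 119*s*log(s + 1) - 208*s*log(s**2 + 5) + 64*sqrt(5)*s*atan(sqrt(5)*s/5) + 297*log(s - 3) + 119*log(s + 1) - 208*log(s**2 + 5) + 64*sqrt(5)*atan(sqrt(5)*s/5) + 84)/(4032*(s + 1)); value = -13*log(41)/252 - 89*log(7)/2016 - 17*log(11)/576 - sqrt(5)*atan(2*sqrt(5))/63 + 1/924 + sqrt(5)*atan(6*sqrt(5)/5)/63 + 33*log(3)/448 + 13*log(105)/252

The denominator factors as 4*(s - 3)*(s + 1)**2*(s**2 + 5); partial fractions split f into directly integrable pieces: (13*s - 10)/(126*(s**2 + 5)) - 17/(576*(s + 1)) + 1/(48*(s + 1)**2) - 33/(448*(s - 3)).
F(s) = -(297*s*log(s - 3) + 119*s*log(s + 1) - 208*s*log(s**2 + 5) + 64*sqrt(5)*s*atan(sqrt(5)*s/5) + 297*log(s - 3) + 119*log(s + 1) - 208*log(s**2 + 5) + 64*sqrt(5)*atan(sqrt(5)*s/5) + 84)/(4032*(s + 1)) is an antiderivative of f.
Check: d/ds[-(297*s*log(s - 3) + 119*s*log(s + 1) - 208*s*log(s**2 + 5) + 64*sqrt(5)*s*atan(sqrt(5)*s/5) + 297*log(s - 3) + 119*log(s + 1) - 208*log(s**2 + 5) + 64*sqrt(5)*atan(sqrt(5)*s/5) + 84)/(4032*(s + 1))] = (-s**3 - 4*s**2 - s)/(4*s**5 - 4*s**4 - 32*s**2 - 100*s - 60), which equals f(s).
F(10) = -33*log(7)/448 - 17*log(11)/576 - sqrt(5)*atan(2*sqrt(5))/63 - 1/528 + 13*log(105)/252; F(6) = -33*log(3)/448 - 17*log(7)/576 - sqrt(5)*atan(6*sqrt(5)/5)/63 - 1/336 + 13*log(41)/252.
Integral = F(10) - F(6) = -13*log(41)/252 - 89*log(7)/2016 - 17*log(11)/576 - sqrt(5)*atan(2*sqrt(5))/63 + 1/924 + sqrt(5)*atan(6*sqrt(5)/5)/63 + 33*log(3)/448 + 13*log(105)/252.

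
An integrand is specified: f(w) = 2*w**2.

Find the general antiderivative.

F(w) = 2*w**3/3 + C

Differentiate the proposed F(w) back; it has to land on f(w) exactly.
Check: d/dw[2*w**3/3] = 2*w**2 = f(w).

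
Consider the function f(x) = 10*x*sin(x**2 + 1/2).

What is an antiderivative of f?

An antiderivative is F(x) = -5*cos(x**2 + 1/2).

f matches the chain-rule pattern g'(h)*h' with inner function h(x) = x**2 + 1/2; substituting u = h(x) collapses the integral.
Check: d/dx[-5*cos(x**2 + 1/2)] = 10*x*sin(x**2 + 1/2) = f(x).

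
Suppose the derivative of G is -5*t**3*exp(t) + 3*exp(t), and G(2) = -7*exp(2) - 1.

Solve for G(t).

G(t) = -5*t**3*exp(t) + 15*t**2*exp(t) - 30*t*exp(t) + 33*exp(t) - 1

G'(t) has the shape u'v + uv' for u = -5*t**3 + 15*t**2 - 30*t + 33 and v = exp(t) — it is the derivative of the product u*v.
A general antiderivative is (-5*t**3 + 15*t**2 - 30*t + 33)*exp(t) + C.
The condition gives C = -7*exp(2) - 1 - (-7*exp(2)) = -1.
So G(t) = -5*t**3*exp(t) + 15*t**2*exp(t) - 30*t*exp(t) + 33*exp(t) - 1.
Check: d/dt[-5*t**3*exp(t) + 15*t**2*exp(t) - 30*t*exp(t) + 33*exp(t) - 1] = -5*t**3*exp(t) + 3*exp(t) = G'(t).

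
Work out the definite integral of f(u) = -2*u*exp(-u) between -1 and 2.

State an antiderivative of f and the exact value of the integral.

Recognize the product-rule pattern: f = v'r + vr' with v = 2*u + 2, r = exp(-u), so integration by parts undoes it.
F(u) = (2*u + 2)*exp(-u) is an antiderivative of f.
Check: d/du[(2*u + 2)*exp(-u)] = -2*u*exp(-u) = f(u).
F(2) = 6*exp(-2); F(-1) = 0.
Integral = F(2) - F(-1) = 6*exp(-2).

Antiderivative: F(u) = (2*u + 2)*exp(-u); value = 6*exp(-2)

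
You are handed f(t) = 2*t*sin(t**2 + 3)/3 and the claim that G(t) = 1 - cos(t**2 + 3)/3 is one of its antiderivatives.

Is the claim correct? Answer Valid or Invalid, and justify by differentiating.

d/dt[G] = 2*t*sin(t**2 + 3)/3
This equals f(t) exactly, so the claim holds.

Valid. The derivative of G reproduces f.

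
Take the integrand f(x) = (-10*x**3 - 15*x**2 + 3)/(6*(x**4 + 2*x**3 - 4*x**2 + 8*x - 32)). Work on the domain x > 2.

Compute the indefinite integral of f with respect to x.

F(x) = -(1370*log(x - 2) + 1612*log(x + 4) + 909*log(x**2 + 4) + 654*atan(x/2))/2880 + C

Factor the denominator (6*(x - 2)*(x + 4)*(x**2 + 4)) and decompose: f = -(303*x + 218)/(480*(x**2 + 4)) - 403/(720*(x + 4)) - 137/(288*(x - 2)); each piece integrates to a log, atan, or power term.
Check: d/dx[-(1370*log(x - 2) + 1612*log(x + 4) + 909*log(x**2 + 4) + 654*atan(x/2))/2880] = (-10*x**3 - 15*x**2 + 3)/(6*x**4 + 12*x**3 - 24*x**2 + 48*x - 192), which equals f(x).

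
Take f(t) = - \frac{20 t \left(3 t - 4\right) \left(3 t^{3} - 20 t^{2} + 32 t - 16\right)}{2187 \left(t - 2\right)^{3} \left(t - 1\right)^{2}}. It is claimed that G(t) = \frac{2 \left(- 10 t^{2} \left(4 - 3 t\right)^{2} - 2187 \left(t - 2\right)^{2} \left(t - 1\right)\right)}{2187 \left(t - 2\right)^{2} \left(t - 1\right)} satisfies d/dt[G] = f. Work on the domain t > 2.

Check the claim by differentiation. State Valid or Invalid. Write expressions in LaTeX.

Valid: G'(t) = f(t).

d/dt[G] = \frac{- 180 t^{5} + 1440 t^{4} - 3520 t^{3} + 3520 t^{2} - 1280 t}{2187 t^{5} - 17496 t^{4} + 54675 t^{3} - 83106 t^{2} + 61236 t - 17496}
This equals f(t) exactly, so the claim holds.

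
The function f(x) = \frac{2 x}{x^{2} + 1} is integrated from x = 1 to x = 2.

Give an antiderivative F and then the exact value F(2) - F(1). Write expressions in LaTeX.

Antiderivative: F(x) = \log{\left(2 x^{2} + 2 \right)}; value = - \log{\left(4 \right)} + \log{\left(10 \right)}

The substitution u = 2 x^{2} + 2 works: f is exactly (dF/du)*(du/dx) for that inner function.
F(x) = \log{\left(2 x^{2} + 2 \right)} is an antiderivative of f.
Check: d/dx[\log{\left(2 x^{2} + 2 \right)}] = \frac{2 x}{x^{2} + 1} = f(x).
F(2) = \log{\left(10 \right)}; F(1) = \log{\left(4 \right)}.
Integral = F(2) - F(1) = - \log{\left(4 \right)} + \log{\left(10 \right)}.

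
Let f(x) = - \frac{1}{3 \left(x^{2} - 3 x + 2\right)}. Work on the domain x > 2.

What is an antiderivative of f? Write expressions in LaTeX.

The denominator factors as 3 \left(x - 2\right) \left(x - 1\right); partial fractions split f into directly integrable pieces: \frac{1}{3 \left(x - 1\right)} - \frac{1}{3 \left(x - 2\right)}.
Check: d/dx[\frac{- \log{\left(x - 2 \right)} + \log{\left(x - 1 \right)}}{3}] = - \frac{1}{3 x^{2} - 9 x + 6}, which equals f(x).

An antiderivative is F(x) = \frac{- \log{\left(x - 2 \right)} + \log{\left(x - 1 \right)}}{3}.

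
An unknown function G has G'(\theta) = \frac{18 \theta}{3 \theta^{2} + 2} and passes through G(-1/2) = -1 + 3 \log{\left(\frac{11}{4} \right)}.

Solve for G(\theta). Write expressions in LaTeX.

G(\theta) = 3 \log{\left(3 \theta^{2} + 2 \right)} - 1

The substitution u = 3 \theta^{2} + 2 works: G'(\theta) is exactly (dG/du)*(du/d\theta) for that inner function.
A general antiderivative is 3 \log{\left(3 \theta^{2} + 2 \right)} + C.
The condition gives C = -1 + 3 \log{\left(\frac{11}{4} \right)} - (3 \log{\left(\frac{11}{4} \right)}) = -1.
So G(\theta) = 3 \log{\left(3 \theta^{2} + 2 \right)} - 1.
Check: d/d\theta[3 \log{\left(3 \theta^{2} + 2 \right)} - 1] = \frac{18 \theta}{3 \theta^{2} + 2} = G'(\theta).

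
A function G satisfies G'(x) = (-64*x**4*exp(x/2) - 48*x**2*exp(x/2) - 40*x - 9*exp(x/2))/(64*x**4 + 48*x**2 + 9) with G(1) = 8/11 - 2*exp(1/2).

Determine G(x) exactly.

Differentiate the proposed G(x) back; it has to land on the given G'(x).
A general antiderivative is -2*exp(x/2) + 5/(4*(4*x**2 + 3/2)) + C.
The condition gives C = 8/11 - 2*exp(1/2) - (5/22 - 2*exp(1/2)) = 1/2.
So G(x) = -2*exp(x/2) + 1/2 + 5/(16*x**2 + 6).
Check: d/dx[-2*exp(x/2) + 1/2 + 5/(16*x**2 + 6)] = (-64*x**4*exp(x/2) - 48*x**2*exp(x/2) - 40*x - 9*exp(x/2))/(64*x**4 + 48*x**2 + 9) = G'(x).

G(x) = -2*exp(x/2) + 1/2 + 5/(16*x**2 + 6)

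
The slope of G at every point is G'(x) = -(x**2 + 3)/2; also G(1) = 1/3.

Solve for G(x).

The proposed G(x) is checked by its d/dx: the result must match the given G'(x).
A general antiderivative is -x**3/6 - 3*x/2 + C.
The condition gives C = 1/3 - (-5/3) = 2.
So G(x) = -x**3/6 - 3*x/2 + 2.
Check: d/dx[-x**3/6 - 3*x/2 + 2] = -x**2/2 - 3/2, which equals G'(x).

G(x) = -x**3/6 - 3*x/2 + 2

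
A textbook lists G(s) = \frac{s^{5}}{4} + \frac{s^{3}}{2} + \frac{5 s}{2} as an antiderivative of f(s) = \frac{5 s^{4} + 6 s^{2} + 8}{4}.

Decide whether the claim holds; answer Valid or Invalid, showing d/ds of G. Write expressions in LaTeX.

d/ds[G] = \frac{5 s^{4}}{4} + \frac{3 s^{2}}{2} + \frac{5}{2}
d/ds[G] - f(s) = \frac{1}{2} != 0.

Invalid: d/ds[G] - f = \frac{1}{2}, which is not 0.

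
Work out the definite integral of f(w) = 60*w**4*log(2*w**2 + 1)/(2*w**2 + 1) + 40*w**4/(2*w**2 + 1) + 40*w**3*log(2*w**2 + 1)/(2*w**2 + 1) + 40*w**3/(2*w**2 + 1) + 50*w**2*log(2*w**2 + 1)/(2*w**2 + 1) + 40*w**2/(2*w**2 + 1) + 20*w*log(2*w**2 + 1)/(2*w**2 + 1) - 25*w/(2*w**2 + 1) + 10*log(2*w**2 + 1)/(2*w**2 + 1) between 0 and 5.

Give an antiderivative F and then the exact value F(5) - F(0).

f has the shape u'v + uv' for u = 10*w**3 + 10*w**2 + 10*w - 25/4 and v = log(2*w**2 + 1) — it is the derivative of the product u*v.
F(w) = -5*(-2*w**3 - 2*w**2 - 2*w + 5/4)*log(2*w**2 + 1) is an antiderivative of f.
Check: d/dw[-5*(-2*w**3 - 2*w**2 - 2*w + 5/4)*log(2*w**2 + 1)] = (60*w**4*log(2*w**2 + 1) + 40*w**4 + 40*w**3*log(2*w**2 + 1) + 40*w**3 + 50*w**2*log(2*w**2 + 1) + 40*w**2 + 20*w*log(2*w**2 + 1) - 25*w + 10*log(2*w**2 + 1))/(2*w**2 + 1), which equals f(w).
F(5) = 6175*log(51)/4; F(0) = 0.
Integral = F(5) - F(0) = 6175*log(51)/4.

Antiderivative: F(w) = -5*(-2*w**3 - 2*w**2 - 2*w + 5/4)*log(2*w**2 + 1); value = 6175*log(51)/4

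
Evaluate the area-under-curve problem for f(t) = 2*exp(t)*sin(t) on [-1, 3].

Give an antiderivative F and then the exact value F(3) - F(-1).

Antiderivative: F(t) = (sin(t) - cos(t))*exp(t); value = exp(-1)*cos(1) + exp(-1)*sin(1) + exp(3)*sin(3) - exp(3)*cos(3)

Any candidate F(t) must reproduce f(t) exactly when differentiated.
F(t) = (sin(t) - cos(t))*exp(t) is an antiderivative of f.
Check: d/dt[(sin(t) - cos(t))*exp(t)] = 2*exp(t)*sin(t) = f(t).
F(3) = exp(3)*sin(3) - exp(3)*cos(3); F(-1) = -exp(-1)*sin(1) - exp(-1)*cos(1).
Integral = F(3) - F(-1) = exp(-1)*cos(1) + exp(-1)*sin(1) + exp(3)*sin(3) - exp(3)*cos(3).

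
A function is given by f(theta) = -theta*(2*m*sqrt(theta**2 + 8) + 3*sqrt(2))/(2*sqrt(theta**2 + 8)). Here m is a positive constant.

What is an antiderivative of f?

An antiderivative F(theta) passes only if d/dtheta[F] lands on f(theta) exactly.
Check: d/dtheta[-m*theta**2/2 - 3*sqrt(theta**2/2 + 4)] = (-2*m*theta*sqrt(theta**2 + 8) - 3*sqrt(2)*theta)/(2*sqrt(theta**2 + 8)), which equals f(theta).

An antiderivative is F(theta) = -m*theta**2/2 - 3*sqrt(theta**2/2 + 4).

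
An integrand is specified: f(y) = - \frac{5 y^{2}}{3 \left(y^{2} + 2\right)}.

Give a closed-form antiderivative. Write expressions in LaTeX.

An antiderivative is F(y) = - \frac{5 y}{3} + \frac{5 \sqrt{2} \operatorname{atan}{\left(\frac{\sqrt{2} y}{2} \right)}}{3}.

Recover f(y) by differentiating a candidate F(y); any mismatch rules it out.
Check: d/dy[- \frac{5 y}{3} + \frac{5 \sqrt{2} \operatorname{atan}{\left(\frac{\sqrt{2} y}{2} \right)}}{3}] = - \frac{5 y^{2}}{3 y^{2} + 6}, which equals f(y).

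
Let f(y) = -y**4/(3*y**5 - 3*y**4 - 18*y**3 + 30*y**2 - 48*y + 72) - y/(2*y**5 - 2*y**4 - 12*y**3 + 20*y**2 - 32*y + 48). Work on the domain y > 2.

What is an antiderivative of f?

Factor the denominator (6*(y - 2)**2*(y + 3)*(y**2 + 2)) and decompose: f = -(61*y + 26)/(1188*(y**2 + 2)) - 51/(550*(y + 3)) - 511/(2700*(y - 2)) - 19/(90*(y - 2)**2); each piece integrates to a log, atan, or power term.
Check: d/dy[-511*log(y - 2)/2700 - 51*log(y + 3)/550 - 61*log(y**2 + 2)/2376 - 13*sqrt(2)*atan(sqrt(2)*y/2)/1188 + 19/(90*y - 180)] = (-2*y**4 - 3*y)/(6*y**5 - 6*y**4 - 36*y**3 + 60*y**2 - 96*y + 144), which equals f(y).

An antiderivative is F(y) = -511*log(y - 2)/2700 - 51*log(y + 3)/550 - 61*log(y**2 + 2)/2376 - 13*sqrt(2)*atan(sqrt(2)*y/2)/1188 + 19/(90*y - 180).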